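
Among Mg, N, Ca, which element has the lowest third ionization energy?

IE_3 is the cost of taking one more electron from the +2 cation: Mg²⁺ is the bare [Ne] core; N²⁺ still has 3 valence electrons; Ca²⁺ is the bare [Ar] core.
Core electrons are held far more tightly than valence electrons, so Ca and Mg top the IE_3 order.
Approximate IE_3 values (kJ/mol): Mg 7733, N 4578, Ca 4912.
Hence IE_3: N < Ca < Mg.

N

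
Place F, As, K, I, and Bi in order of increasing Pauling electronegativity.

K, Bi, As, I, F

F is in period 2, group 17; K is in period 4, group 1; As is in period 4, group 15; I is in period 5, group 17; Bi is in period 6, group 15.
Electronegativity increases across a period and decreases down a group, tracking effective nuclear charge and atomic size.
These span different periods and groups, so the two trends combine.
Bi > K: the two effects oppose for this pair; the across-period effect wins (2.02 vs 0.82).
As > Bi: they share group 15; the group trend gives As the larger value.
I > As: the two effects oppose for this pair; the across-period effect wins (2.66 vs 2.18).
F > I: they share group 17; the group trend gives F the larger value.
For reference (Pauling): F 3.98, K 0.82, As 2.18, I 2.66, Bi 2.02.
So from lowest to highest: K < Bi < As < I < F.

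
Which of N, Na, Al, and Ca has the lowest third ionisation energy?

Consider each +2 ion: N²⁺ still has 3 valence electrons; Na²⁺ is already 1 electron into the core; Al²⁺ still has 1 valence electron; Ca²⁺ is the bare [Ar] core.
Breaking into a closed-shell core is much more expensive than removing a leftover valence electron — Ca and Na have the largest IE_3 here.
Valence configurations: N²⁺ [He]2s²2p¹, Al²⁺ [Ne]3s¹.
Approximate IE_3 values (kJ/mol): N 4578, Na 6910, Al 2745, Ca 4912.
Overall IE_3 order: Al < N < Ca < Na.

Al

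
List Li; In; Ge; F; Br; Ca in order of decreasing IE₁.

F > Br > Ge > Ca > In > Li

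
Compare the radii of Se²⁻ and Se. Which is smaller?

Se

Forming Se²⁻ adds 2 electrons to Se. More electron–electron repulsion in the same shell, with unchanged nuclear charge, lets the cloud expand.
An anion is larger than its parent atom: Se²⁻ > Se.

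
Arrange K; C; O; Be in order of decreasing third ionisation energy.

Be > O > C > K

Consider each +2 ion: K²⁺ is already 1 electron into the core; C²⁺ still has 2 valence electrons; O²⁺ still has 4 valence electrons; Be²⁺ is the bare [He] core.
Usually core removal costs more than valence removal, but here the competition is close: a tightly held n=2 valence electron can cost more to remove than an n=3 core electron, so the actual values have to decide it.
Valence configurations: C²⁺ [He]2s², O²⁺ [He]2s²2p².
Approximate IE_3 values (kJ/mol): K 4420, C 4620, O 5300, Be 14849.
So the third ionization energies run K < C < O < Be.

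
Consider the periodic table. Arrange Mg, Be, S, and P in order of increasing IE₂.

Mg < Be < P < S

Consider each +1 ion: Mg⁺ still has 1 valence electron; Be⁺ still has 1 valence electron; S⁺ still has 5 valence electrons; P⁺ still has 4 valence electrons.
All are still removing valence electrons, so compare the +1 ions as you would atoms: IE_2 generally rises across a period (higher Z_eff) and falls down a group (larger shell), subject to the usual subshell exceptions.
Valence configurations: Mg⁺ [Ne]3s¹, Be⁺ [He]2s¹, S⁺ [Ne]3s²3p³, P⁺ [Ne]3s²3p².
The numbers (kJ/mol): Mg 1451, Be 1757, S 2252, P 1907.
Overall IE_2 order: Mg < Be < P < S.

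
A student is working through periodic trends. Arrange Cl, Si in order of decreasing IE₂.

IE_2 is the cost of taking one more electron from the +1 cation: Cl⁺ still has 6 valence electrons; Si⁺ still has 3 valence electrons.
All are still removing valence electrons, so compare the +1 ions as you would atoms: IE_2 generally rises across a period (higher Z_eff) and falls down a group (larger shell), subject to the usual subshell exceptions.
Valence configurations: Cl⁺ [Ne]3s²3p⁴, Si⁺ [Ne]3s²3p¹.
The numbers (kJ/mol): Cl 2298, Si 1577.
Putting it together, IE_2: Si < Cl.

Cl > Si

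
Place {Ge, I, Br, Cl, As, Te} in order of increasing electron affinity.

Cl is in period 3, group 17; Ge is in period 4, group 14; As is in period 4, group 15; Br is in period 4, group 17; Te is in period 5, group 16; I is in period 5, group 17.
Electron affinity generally becomes more exothermic across a period toward the halogens and less exothermic down a group.
Here both period and group differ, so the two effects have to be weighed against each other.
Ge > As: this pair runs against the simple trend — see the exception note.
Te > Ge: the two effects oppose for this pair; the across-period effect wins (190 vs 119 kJ/mol).
I > Te: both are in period 5; the period trend gives I the larger value.
Br > I: Br sits above I in group 17, so the down-group effect alone puts Br higher.
Cl > Br: they share group 17; the group trend gives Cl the larger value.
Note the exception: Ge has a higher electron affinity than As, contrary to the simple trend — adding an electron to As's half-filled 4p³ is unfavourable, so Ge (4p²) has the more exothermic EA.
For reference (kJ/mol): Cl 349, Ge 119, As 78, Br 325, Te 190, I 295.
So from lowest to highest: As < Ge < Te < I < Br < Cl.

As, Ge, Te, I, Br, Cl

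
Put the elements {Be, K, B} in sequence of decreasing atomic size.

Be is in period 2, group 2; B is in period 2, group 13; K is in period 4, group 1.
Atomic radius shrinks across a period as nuclear charge pulls the same shell inward, and grows down a group as new shells are added.
These span different periods and groups, so the two trends combine.
Be > B: Be lies to the left of B in period 2, so the across-period effect alone puts Be larger.
K > Be: both effects reinforce here, so K is clearly the larger of the two.
Tabulated atomic radius (pm): Be 102, B 85, K 196.
So from largest to smallest: K > Be > B.

K > Be > B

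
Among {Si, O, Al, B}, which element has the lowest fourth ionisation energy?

The fourth ionization energy removes an electron from the +3 ion. For each element: Si³⁺ still has 1 valence electron; O³⁺ still has 3 valence electrons; Al³⁺ is the bare [Ne] core; B³⁺ is the bare [He] core.
Core electrons are held far more tightly than valence electrons, so Al and B top the IE_4 order.
Valence configurations: Si³⁺ [Ne]3s¹, O³⁺ [He]2s²2p¹.
Tabulated IE_4 (kJ/mol): Si 4356, O 7469, Al 11577, B 25026.
Putting it together, IE_4: Si < O < Al < B.

Si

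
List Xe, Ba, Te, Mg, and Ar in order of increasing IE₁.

Mg is in period 3, group 2; Ar is in period 3, group 18; Te is in period 5, group 16; Xe is in period 5, group 18; Ba is in period 6, group 2.
First ionization energy rises across a period (greater Z_eff holds electrons more tightly) and falls down a group (valence electrons are farther from the nucleus).
Neither a single period nor a single group — weigh both effects.
Mg > Ba: they share group 2; the group trend gives Mg the larger value.
Te > Mg: period and group pull opposite ways; the across-period shift dominates (869 vs 738 kJ/mol).
Xe > Te: both are in period 5; the period trend gives Xe the larger value.
Ar > Xe: Ar sits above Xe in group 18, so the down-group effect alone puts Ar higher.
Approximate values (kJ/mol): Mg 738, Ar 1521, Te 869, Xe 1170, Ba 503.
So from lowest to highest: Ba < Mg < Te < Xe < Ar.

Ba, Mg, Te, Xe, Ar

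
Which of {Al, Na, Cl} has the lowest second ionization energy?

Al

The second ionization energy removes an electron from the +1 ion. For each element: Al⁺ still has 2 valence electrons; Na⁺ is the bare [Ne] core; Cl⁺ still has 6 valence electrons.
Pulling an electron out of a noble-gas core costs far more than removing a remaining valence electron, so Na sits at the high end of IE_2.
Valence configurations: Al⁺ [Ne]3s², Cl⁺ [Ne]3s²3p⁴.
Approximate IE_2 values (kJ/mol): Al 1817, Na 4562, Cl 2298.
Overall IE_2 order: Al < Cl < Na.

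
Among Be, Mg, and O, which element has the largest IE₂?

The second ionization energy removes an electron from the +1 ion. For each element: Be⁺ still has 1 valence electron; Mg⁺ still has 1 valence electron; O⁺ still has 5 valence electrons.
All are still removing valence electrons, so compare the +1 ions as you would atoms: IE_2 generally rises across a period (higher Z_eff) and falls down a group (larger shell), subject to the usual subshell exceptions.
Valence configurations: Be⁺ [He]2s¹, Mg⁺ [Ne]3s¹, O⁺ [He]2s²2p³.
Tabulated IE_2 (kJ/mol): Be 1757, Mg 1451, O 3388.
So the second ionization energies run Mg < Be < O.

O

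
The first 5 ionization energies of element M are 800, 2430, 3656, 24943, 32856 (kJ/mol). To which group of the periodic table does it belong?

Group 13

Look for the largest jump between consecutive ionization energies: IE4/IE3 ≈ 6.8, far larger than any earlier ratio.
That jump marks the point where a core electron is being removed. So the atom has 3 valence electrons.
A main-group element with 3 valence electrons is in group 13.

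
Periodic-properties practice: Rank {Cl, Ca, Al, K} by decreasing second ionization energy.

K, Cl, Al, Ca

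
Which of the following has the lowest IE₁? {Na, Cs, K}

Across a period the outer electron is held more tightly (higher IE₁); down a group it sits in a higher shell, more shielded, and comes off more easily.
All are in group 1, so first ionization energy increases up the group.
The lowest IE₁ among these belongs to Cs.

Cs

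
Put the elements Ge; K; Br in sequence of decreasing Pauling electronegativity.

K is in period 4, group 1; Ge is in period 4, group 14; Br is in period 4, group 17.
EN rises left→right (higher Z_eff, smaller atoms) and falls top→bottom (larger, more shielded atoms).
All lie in period 4, so electronegativity increases left to right.
So from highest to lowest: Br > Ge > K.

Br > Ge > K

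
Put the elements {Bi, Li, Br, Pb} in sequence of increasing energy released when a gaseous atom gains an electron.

Pb < Li < Bi < Br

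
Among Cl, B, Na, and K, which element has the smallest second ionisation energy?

Cl

The second ionization energy removes an electron from the +1 ion. For each element: Cl⁺ still has 6 valence electrons; B⁺ still has 2 valence electrons; Na⁺ is the bare [Ne] core; K⁺ is the bare [Ar] core.
Core electrons are held far more tightly than valence electrons, so K and Na top the IE_2 order.
Valence configurations: Cl⁺ [Ne]3s²3p⁴, B⁺ [He]2s².
The numbers (kJ/mol): Cl 2298, B 2427, Na 4562, K 3052.
Putting it together, IE_2: Cl < B < K < Na.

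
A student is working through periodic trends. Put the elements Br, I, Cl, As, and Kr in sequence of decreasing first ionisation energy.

Cl is in period 3, group 17; As is in period 4, group 15; Br is in period 4, group 17; Kr is in period 4, group 18; I is in period 5, group 17.
Removing the outermost electron gets harder across a period and easier down a group.
Neither a single period nor a single group — weigh both effects.
I > As: period and group pull opposite ways; the across-period shift dominates (1008 vs 947 kJ/mol).
Br > I: they share group 17; the group trend gives Br the larger value.
Cl > Br: Cl sits above Br in group 17, so the down-group effect alone puts Cl higher.
Kr > Cl: the two effects oppose for this pair; the across-period effect wins (1351 vs 1251 kJ/mol).
Approximate values (kJ/mol): Cl 1251, As 947, Br 1140, Kr 1351, I 1008.
So from highest to lowest: Kr > Cl > Br > I > As.

Kr > Cl > Br > I > As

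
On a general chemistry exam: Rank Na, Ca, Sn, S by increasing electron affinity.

Na is in period 3, group 1; S is in period 3, group 16; Ca is in period 4, group 2; Sn is in period 5, group 14.
Adding an electron releases more energy for atoms nearer the top right (short of the noble gases).
Here both period and group differ, so the two effects have to be weighed against each other.
Na > Ca: the two effects oppose for this pair; the down-group effect wins (53 vs 2 kJ/mol).
Sn > Na: the two effects oppose for this pair; the across-period effect wins (107 vs 53 kJ/mol).
S > Sn: both effects reinforce here, so S is clearly the higher of the two.
For reference (kJ/mol): Na 53, S 200, Ca 2, Sn 107.
So from lowest to highest: Ca < Na < Sn < S.

Ca, Na, Sn, S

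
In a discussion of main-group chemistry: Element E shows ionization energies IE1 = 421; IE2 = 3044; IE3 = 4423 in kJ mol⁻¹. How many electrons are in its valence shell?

1

Look for the largest jump between consecutive ionization energies: IE2/IE1 ≈ 7.2, far larger than any earlier ratio.
That jump marks the point where a core electron is being removed. So the atom has 1 valence electron.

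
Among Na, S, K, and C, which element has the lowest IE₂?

S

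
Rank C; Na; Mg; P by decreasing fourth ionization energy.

Mg, Na, C, P

The fourth ionization energy removes an electron from the +3 ion. For each element: C³⁺ still has 1 valence electron; Na³⁺ is already 2 electrons into the core; Mg³⁺ is already 1 electron into the core; P³⁺ still has 2 valence electrons.
Pulling an electron out of a noble-gas core costs far more than removing a remaining valence electron, so Na and Mg sit at the high end of IE_4.
Valence configurations: C³⁺ [He]2s¹, P³⁺ [Ne]3s².
Approximate IE_4 values (kJ/mol): C 6223, Na 9543, Mg 10543, P 4964.
Hence IE_4: P < C < Na < Mg.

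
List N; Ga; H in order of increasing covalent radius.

H < N < Ga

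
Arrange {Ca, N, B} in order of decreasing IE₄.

B > N > Ca

Consider each +3 ion: Ca³⁺ is already 1 electron into the core; N³⁺ still has 2 valence electrons; B³⁺ is the bare [He] core.
Usually core removal costs more than valence removal, but here the competition is close: a tightly held n=2 valence electron can cost more to remove than an n=3 core electron, so the actual values have to decide it.
Approximate IE_4 values (kJ/mol): Ca 6491, N 7475, B 25026.
So the fourth ionization energies run Ca < N < B.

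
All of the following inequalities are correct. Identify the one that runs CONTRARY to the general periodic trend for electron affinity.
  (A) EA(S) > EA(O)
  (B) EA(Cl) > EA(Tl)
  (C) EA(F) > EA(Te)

The general trend: electron affinity increases across a period and decreases down a group.
(A) S (period 3, group 16) vs O (period 2, group 16): the stated order contradicts the simple trend.
(B) Cl (period 3, group 17) vs Tl (period 6, group 13): the stated order agrees with the simple trend.
(C) F (period 2, group 17) vs Te (period 5, group 16): the stated order agrees with the simple trend.
The exception is (A): the compact 2p subshell of O repels the added electron more than S's larger 3p does.

(A)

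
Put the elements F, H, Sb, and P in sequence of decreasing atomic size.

Sb, P, F, H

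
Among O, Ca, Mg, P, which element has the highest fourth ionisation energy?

Mg

IE_4 is the cost of taking one more electron from the +3 cation: O³⁺ still has 3 valence electrons; Ca³⁺ is already 1 electron into the core; Mg³⁺ is already 1 electron into the core; P³⁺ still has 2 valence electrons.
Usually core removal costs more than valence removal, but here the competition is close: a tightly held n=2 valence electron can cost more to remove than an n=3 core electron, so the actual values have to decide it.
Valence configurations: O³⁺ [He]2s²2p¹, P³⁺ [Ne]3s².
Approximate IE_4 values (kJ/mol): O 7469, Ca 6491, Mg 10543, P 4964.
Hence IE_4: P < Ca < O < Mg.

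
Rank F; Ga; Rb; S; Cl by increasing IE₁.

Rb < Ga < S < Cl < F

IE₁ increases left→right with effective nuclear charge and decreases top→bottom as the valence shell moves farther out.
Neither a single period nor a single group — weigh both effects.
Ga > Rb: both effects reinforce here, so Ga is clearly the higher of the two.
S > Ga: both effects reinforce here, so S is clearly the higher of the two.
Cl > S: both are in period 3; the period trend gives Cl the larger value.
F > Cl: F sits above Cl in group 17, so the down-group effect alone puts F higher.
Tabulated first ionization energy (kJ/mol): F 1681, S 1000, Cl 1251, Ga 579, Rb 403.
So from lowest to highest: Rb < Ga < S < Cl < F.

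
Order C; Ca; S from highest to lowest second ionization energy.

Consider each +1 ion: C⁺ still has 3 valence electrons; Ca⁺ still has 1 valence electron; S⁺ still has 5 valence electrons.
All are still removing valence electrons, so compare the +1 ions as you would atoms: IE_2 generally rises across a period (higher Z_eff) and falls down a group (larger shell), subject to the usual subshell exceptions.
Valence configurations: C⁺ [He]2s²2p¹, Ca⁺ [Ar]4s¹, S⁺ [Ne]3s²3p³.
The numbers (kJ/mol): C 2353, Ca 1145, S 2252.
Hence IE_2: Ca < S < C.

C, S, Ca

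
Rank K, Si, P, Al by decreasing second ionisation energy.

IE_2 is the cost of taking one more electron from the +1 cation: K⁺ is the bare [Ar] core; Si⁺ still has 3 valence electrons; P⁺ still has 4 valence electrons; Al⁺ still has 2 valence electrons.
Breaking into a closed-shell core is much more expensive than removing a leftover valence electron — K has the largest IE_2 here.
Valence configurations: Si⁺ [Ne]3s²3p¹, P⁺ [Ne]3s²3p², Al⁺ [Ne]3s².
Si⁺ loses a lone 3p electron whereas Al⁺ must break into a filled 3s² pair, so IE_2(Al) > IE_2(Si) even though Si has the higher nuclear charge.
Approximate IE_2 values (kJ/mol): K 3052, Si 1577, P 1907, Al 1817.
Overall IE_2 order: Si < Al < P < K.

K > P > Al > Si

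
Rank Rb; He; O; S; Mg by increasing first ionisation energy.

Rb, Mg, S, O, He

First ionization energy rises across a period (greater Z_eff holds electrons more tightly) and falls down a group (valence electrons are farther from the nucleus).
Here both period and group differ, so the two effects have to be weighed against each other.
Mg > Rb: relative to Rb, both the across-period and down-group shifts push Mg's first ionization energy up.
S > Mg: S lies to the right of Mg in period 3, so the across-period effect alone puts S higher.
O > S: O sits above S in group 16, so the down-group effect alone puts O higher.
He > O: relative to O, both the across-period and down-group shifts push He's first ionization energy up.
Approximate values (kJ/mol): He 2372, O 1314, Mg 738, S 1000, Rb 403.
So from lowest to highest: Rb < Mg < S < O < He.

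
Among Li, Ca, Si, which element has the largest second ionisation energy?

Li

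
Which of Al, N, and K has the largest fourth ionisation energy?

Al

After 3 electrons have been removed, what remains? Al³⁺ is the bare [Ne] core; N³⁺ still has 2 valence electrons; K³⁺ is already 2 electrons into the core.
Usually core removal costs more than valence removal, but here the competition is close: a tightly held n=2 valence electron can cost more to remove than an n=3 core electron, so the actual values have to decide it.
Tabulated IE_4 (kJ/mol): Al 11577, N 7475, K 5877.
Overall IE_4 order: K < N < Al.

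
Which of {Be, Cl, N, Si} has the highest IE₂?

After 1 electron has been removed, what remains? Be⁺ still has 1 valence electron; Cl⁺ still has 6 valence electrons; N⁺ still has 4 valence electrons; Si⁺ still has 3 valence electrons.
All are still removing valence electrons, so compare the +1 ions as you would atoms: IE_2 generally rises across a period (higher Z_eff) and falls down a group (larger shell), subject to the usual subshell exceptions.
Valence configurations: Be⁺ [He]2s¹, Cl⁺ [Ne]3s²3p⁴, N⁺ [He]2s²2p², Si⁺ [Ne]3s²3p¹.
The numbers (kJ/mol): Be 1757, Cl 2298, N 2856, Si 1577.
Putting it together, IE_2: Si < Be < Cl < N.

N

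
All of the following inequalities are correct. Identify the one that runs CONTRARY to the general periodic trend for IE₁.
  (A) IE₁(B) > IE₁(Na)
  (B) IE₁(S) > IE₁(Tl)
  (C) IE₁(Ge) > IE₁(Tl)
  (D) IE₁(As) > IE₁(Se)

(D)

The general trend: IE₁ increases across a period and decreases down a group.
(A) B (period 2, group 13) vs Na (period 3, group 1): the stated order agrees with the simple trend.
(B) S (period 3, group 16) vs Tl (period 6, group 13): the stated order agrees with the simple trend.
(C) Ge (period 4, group 14) vs Tl (period 6, group 13): the stated order agrees with the simple trend.
(D) As (period 4, group 15) vs Se (period 4, group 16): the stated order contradicts the simple trend.
The exception is (D): Se (4p⁴) ionizes more easily than half-filled As (4p³).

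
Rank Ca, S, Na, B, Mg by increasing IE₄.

S, Ca, Na, Mg, B

The fourth ionization energy removes an electron from the +3 ion. For each element: Ca³⁺ is already 1 electron into the core; S³⁺ still has 3 valence electrons; Na³⁺ is already 2 electrons into the core; B³⁺ is the bare [He] core; Mg³⁺ is already 1 electron into the core.
Pulling an electron out of a noble-gas core costs far more than removing a remaining valence electron, so Ca, Na, Mg and B sit at the high end of IE_4.
Tabulated IE_4 (kJ/mol): Ca 6491, S 4556, Na 9543, B 25026, Mg 10543.
So the fourth ionization energies run S < Ca < Na < Mg < B.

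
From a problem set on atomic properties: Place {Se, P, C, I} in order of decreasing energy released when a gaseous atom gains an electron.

C is in period 2, group 14; P is in period 3, group 15; Se is in period 4, group 16; I is in period 5, group 17.
Adding an electron releases more energy for atoms nearer the top right (short of the noble gases).
A diagonal step moves right (one effect) and down (the opposite effect) at once.
C > P: period and group pull opposite ways; the down-group shift dominates (122 vs 72 kJ/mol).
Se > C: the two effects oppose for this pair; the across-period effect wins (195 vs 122 kJ/mol).
I > Se: the two effects oppose for this pair; the across-period effect wins (295 vs 195 kJ/mol).
Approximate values (kJ/mol): C 122, P 72, Se 195, I 295.
So from highest to lowest: I > Se > C > P.

I, Se, C, P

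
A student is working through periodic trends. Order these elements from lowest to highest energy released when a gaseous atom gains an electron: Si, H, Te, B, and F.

H is in period 1, group 1; B is in period 2, group 13; F is in period 2, group 17; Si is in period 3, group 14; Te is in period 5, group 16.
Adding an electron releases more energy for atoms nearer the top right (short of the noble gases).
Neither a single period nor a single group — weigh both effects.
H > B: the two effects oppose for this pair; the down-group effect wins (73 vs 27 kJ/mol).
Si > H: the two effects oppose for this pair; the across-period effect wins (134 vs 73 kJ/mol).
Te > Si: period and group pull opposite ways; the across-period shift dominates (190 vs 134 kJ/mol).
F > Te: relative to Te, both the across-period and down-group shifts push F's electron affinity up.
For reference (kJ/mol): H 73, B 27, F 328, Si 134, Te 190.
So from lowest to highest: B < H < Si < Te < F.

B < H < Si < Te < F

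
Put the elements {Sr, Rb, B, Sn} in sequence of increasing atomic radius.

B < Sn < Sr < Rb

B is in period 2, group 13; Rb is in period 5, group 1; Sr is in period 5, group 2; Sn is in period 5, group 14.
Radius decreases left→right (rising Z_eff, same n) and increases top→bottom (higher n).
These span different periods and groups, so the two trends combine.
Sn > B: the two effects oppose for this pair; the down-group effect wins (140 vs 85 pm).
Sr > Sn: Sr lies to the left of Sn in period 5, so the across-period effect alone puts Sr larger.
Rb > Sr: Rb lies to the left of Sr in period 5, so the across-period effect alone puts Rb larger.
Tabulated atomic radius (pm): B 85, Rb 210, Sr 185, Sn 140.
So from smallest to largest: B < Sn < Sr < Rb.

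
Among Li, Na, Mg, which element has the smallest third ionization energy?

After 2 electrons have been removed, what remains? Li²⁺ is already 1 electron into the core; Na²⁺ is already 1 electron into the core; Mg²⁺ is the bare [Ne] core.
All of these are removing an electron from a noble-gas core or deeper; the smaller core (lower principal quantum number) is held far more tightly, and within a period the higher nuclear charge binds the same core more tightly.
Approximate IE_3 values (kJ/mol): Li 11815, Na 6910, Mg 7733.
Putting it together, IE_3: Na < Mg < Li.

Na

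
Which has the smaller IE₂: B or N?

B

The second ionization energy removes an electron from the +1 ion. For each element: B⁺ still has 2 valence electrons; N⁺ still has 4 valence electrons.
All are still removing valence electrons, so compare the +1 ions as you would atoms: IE_2 generally rises across a period (higher Z_eff) and falls down a group (larger shell), subject to the usual subshell exceptions.
Valence configurations: B⁺ [He]2s², N⁺ [He]2s²2p².
Tabulated IE_2 (kJ/mol): B 2427, N 2856.
Putting it together, IE_2: B < N.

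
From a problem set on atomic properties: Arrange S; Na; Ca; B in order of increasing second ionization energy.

Ca < S < B < Na

The second ionization energy removes an electron from the +1 ion. For each element: S⁺ still has 5 valence electrons; Na⁺ is the bare [Ne] core; Ca⁺ still has 1 valence electron; B⁺ still has 2 valence electrons.
Breaking into a closed-shell core is much more expensive than removing a leftover valence electron — Na has the largest IE_2 here.
Valence configurations: S⁺ [Ne]3s²3p³, Ca⁺ [Ar]4s¹, B⁺ [He]2s².
Tabulated IE_2 (kJ/mol): S 2252, Na 4562, Ca 1145, B 2427.
Overall IE_2 order: Ca < S < B < Na.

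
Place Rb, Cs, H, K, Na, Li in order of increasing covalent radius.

Radius decreases left→right (rising Z_eff, same n) and increases top→bottom (higher n).
All are in group 1, so atomic radius increases down the group.
So from smallest to largest: H < Li < Na < K < Rb < Cs.

H, Li, Na, K, Rb, Cs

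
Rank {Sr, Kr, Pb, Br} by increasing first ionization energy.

Sr, Pb, Br, Kr

Removing the outermost electron gets harder across a period and easier down a group.
Here both period and group differ, so the two effects have to be weighed against each other.
Pb > Sr: the two effects oppose for this pair; the across-period effect wins (716 vs 550 kJ/mol).
Br > Pb: both effects reinforce here, so Br is clearly the higher of the two.
Kr > Br: both are in period 4; the period trend gives Kr the larger value.
Tabulated first ionization energy (kJ/mol): Br 1140, Kr 1351, Sr 550, Pb 716.
So from lowest to highest: Sr < Pb < Br < Kr.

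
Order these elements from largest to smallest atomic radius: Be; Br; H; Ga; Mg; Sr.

H is in period 1, group 1; Be is in period 2, group 2; Mg is in period 3, group 2; Ga is in period 4, group 13; Br is in period 4, group 17; Sr is in period 5, group 2.
Radius decreases left→right (rising Z_eff, same n) and increases top→bottom (higher n).
Neither a single period nor a single group — weigh both effects.
Be > H: period and group pull opposite ways; the down-group shift dominates (102 vs 32 pm).
Br > Be: the two effects oppose for this pair; the down-group effect wins (114 vs 102 pm).
Ga > Br: both are in period 4; the period trend gives Ga the larger value.
Mg > Ga: period and group pull opposite ways; the across-period shift dominates (139 vs 124 pm).
Sr > Mg: they share group 2; the group trend gives Sr the larger value.
Approximate values (pm): H 32, Be 102, Mg 139, Ga 124, Br 114, Sr 185.
So from largest to smallest: Sr > Mg > Ga > Br > Be > H.

Sr > Mg > Ga > Br > Be > H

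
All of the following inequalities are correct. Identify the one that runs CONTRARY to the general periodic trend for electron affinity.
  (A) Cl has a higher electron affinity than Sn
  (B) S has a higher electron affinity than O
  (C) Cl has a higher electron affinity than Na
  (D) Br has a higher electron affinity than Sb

The general trend: electron affinity increases across a period and decreases down a group.
(A) Cl (period 3, group 17) vs Sn (period 5, group 14): the stated order agrees with the simple trend.
(B) S (period 3, group 16) vs O (period 2, group 16): the stated order contradicts the simple trend.
(C) Cl (period 3, group 17) vs Na (period 3, group 1): the stated order agrees with the simple trend.
(D) Br (period 4, group 17) vs Sb (period 5, group 15): the stated order agrees with the simple trend.
The exception is (B): the compact 2p subshell of O repels the added electron more than S's larger 3p does.

(B)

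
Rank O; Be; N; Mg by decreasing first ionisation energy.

N, O, Be, Mg

First ionization energy rises across a period (greater Z_eff holds electrons more tightly) and falls down a group (valence electrons are farther from the nucleus).
These span different periods and groups, so the two trends combine.
Be > Mg: they share group 2; the group trend gives Be the larger value.
O > Be: O lies to the right of Be in period 2, so the across-period effect alone puts O higher.
N > O: this pair runs against the simple trend — see the exception note.
Note the exception: N has a higher first ionization energy than O, contrary to the simple trend — pairing an electron in O's 2p⁴ costs repulsion energy, so O ionizes more easily than half-filled N (2p³).
Tabulated first ionization energy (kJ/mol): Be 900, N 1402, O 1314, Mg 738.
So from highest to lowest: N > O > Be > Mg.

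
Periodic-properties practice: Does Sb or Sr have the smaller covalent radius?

Sb

Sr is in period 5, group 2; Sb is in period 5, group 15.
Moving right in a period, electrons are added to the same shell under a stronger nuclear pull, so atoms get smaller; moving down, a new shell is opened and atoms get larger.
All lie in period 5, so atomic radius increases right to left.
So Sb has the smaller covalent radius (Sb < Sr).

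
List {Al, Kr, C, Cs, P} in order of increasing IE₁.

C is in period 2, group 14; Al is in period 3, group 13; P is in period 3, group 15; Kr is in period 4, group 18; Cs is in period 6, group 1.
Across a period the outer electron is held more tightly (higher IE₁); down a group it sits in a higher shell, more shielded, and comes off more easily.
These span different periods and groups, so the two trends combine.
Al > Cs: relative to Cs, both the across-period and down-group shifts push Al's first ionization energy up.
P > Al: both are in period 3; the period trend gives P the larger value.
C > P: the two effects oppose for this pair; the down-group effect wins (1086 vs 1012 kJ/mol).
Kr > C: the two effects oppose for this pair; the across-period effect wins (1351 vs 1086 kJ/mol).
For reference (kJ/mol): C 1086, Al 578, P 1012, Kr 1351, Cs 376.
So from lowest to highest: Cs < Al < P < C < Kr.

Cs, Al, P, C, Kr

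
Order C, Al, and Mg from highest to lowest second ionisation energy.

C > Al > Mg

Consider each +1 ion: C⁺ still has 3 valence electrons; Al⁺ still has 2 valence electrons; Mg⁺ still has 1 valence electron.
All are still removing valence electrons, so compare the +1 ions as you would atoms: IE_2 generally rises across a period (higher Z_eff) and falls down a group (larger shell), subject to the usual subshell exceptions.
Valence configurations: C⁺ [He]2s²2p¹, Al⁺ [Ne]3s², Mg⁺ [Ne]3s¹.
The numbers (kJ/mol): C 2353, Al 1817, Mg 1451.
So the second ionization energies run Mg < Al < C.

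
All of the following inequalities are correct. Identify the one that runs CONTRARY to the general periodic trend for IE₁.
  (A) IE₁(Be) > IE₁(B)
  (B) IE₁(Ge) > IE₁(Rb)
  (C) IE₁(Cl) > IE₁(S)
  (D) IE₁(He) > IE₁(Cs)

The general trend: IE₁ increases across a period and decreases down a group.
(A) Be (period 2, group 2) vs B (period 2, group 13): the stated order contradicts the simple trend.
(B) Ge (period 4, group 14) vs Rb (period 5, group 1): the stated order agrees with the simple trend.
(C) Cl (period 3, group 17) vs S (period 3, group 16): the stated order agrees with the simple trend.
(D) He (period 1, group 18) vs Cs (period 6, group 1): the stated order agrees with the simple trend.
The exception is (A): removing B's lone 2p electron is easier than breaking Be's filled 2s².

(A)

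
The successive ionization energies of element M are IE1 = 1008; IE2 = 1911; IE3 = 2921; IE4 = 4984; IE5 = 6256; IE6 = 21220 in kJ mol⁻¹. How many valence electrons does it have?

Look for the largest jump between consecutive ionization energies: IE6/IE5 ≈ 3.4, far larger than any earlier ratio.
That jump marks the point where a core electron is being removed. So the atom has 5 valence electrons.

5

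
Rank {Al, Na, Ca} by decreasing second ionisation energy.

Na > Al > Ca

IE_2 is the cost of taking one more electron from the +1 cation: Al⁺ still has 2 valence electrons; Na⁺ is the bare [Ne] core; Ca⁺ still has 1 valence electron.
Pulling an electron out of a noble-gas core costs far more than removing a remaining valence electron, so Na sits at the high end of IE_2.
Valence configurations: Al⁺ [Ne]3s², Ca⁺ [Ar]4s¹.
Approximate IE_2 values (kJ/mol): Al 1817, Na 4562, Ca 1145.
Overall IE_2 order: Ca < Al < Na.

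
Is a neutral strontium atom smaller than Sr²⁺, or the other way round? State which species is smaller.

Forming Sr²⁺ removes 2 electrons from Sr. Fewer electrons for the same nuclear charge means less shielding and a higher Z_eff on the remaining electrons, and for main-group metals the entire outer shell is lost.
A cation is smaller than its parent atom: Sr²⁺ < Sr.

Sr²⁺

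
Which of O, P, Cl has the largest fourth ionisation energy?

O

After 3 electrons have been removed, what remains? O³⁺ still has 3 valence electrons; P³⁺ still has 2 valence electrons; Cl³⁺ still has 4 valence electrons.
All are still removing valence electrons, so compare the +3 ions as you would atoms: IE_4 generally rises across a period (higher Z_eff) and falls down a group (larger shell), subject to the usual subshell exceptions.
Valence configurations: O³⁺ [He]2s²2p¹, P³⁺ [Ne]3s², Cl³⁺ [Ne]3s²3p².
The numbers (kJ/mol): O 7469, P 4964, Cl 5159.
So the fourth ionization energies run P < Cl < O.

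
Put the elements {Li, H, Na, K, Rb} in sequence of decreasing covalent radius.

Rb > K > Na > Li > H

Across a period the added protons contract the valence shell; down a group each new principal shell makes the atom larger.
All are in group 1, so atomic radius increases down the group.
So from largest to smallest: Rb > K > Na > Li > H.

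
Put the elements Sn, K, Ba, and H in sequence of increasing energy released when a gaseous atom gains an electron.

Ba, K, H, Sn

Atoms with high Z_eff and room in the valence shell (especially the halogens) have the most exothermic electron affinities.
These span different periods and groups, so the two trends combine.
K > Ba: the two effects oppose for this pair; the down-group effect wins (48 vs 14 kJ/mol).
H > K: H sits above K in group 1, so the down-group effect alone puts H higher.
Sn > H: the two effects oppose for this pair; the across-period effect wins (107 vs 73 kJ/mol).
Approximate values (kJ/mol): H 73, K 48, Sn 107, Ba 14.
So from lowest to highest: Ba < K < H < Sn.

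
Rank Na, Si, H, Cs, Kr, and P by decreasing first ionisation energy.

H is in period 1, group 1; Na is in period 3, group 1; Si is in period 3, group 14; P is in period 3, group 15; Kr is in period 4, group 18; Cs is in period 6, group 1.
Removing the outermost electron gets harder across a period and easier down a group.
Here both period and group differ, so the two effects have to be weighed against each other.
Na > Cs: Na sits above Cs in group 1, so the down-group effect alone puts Na higher.
Si > Na: Si lies to the right of Na in period 3, so the across-period effect alone puts Si higher.
P > Si: P lies to the right of Si in period 3, so the across-period effect alone puts P higher.
H > P: the two effects oppose for this pair; the down-group effect wins (1312 vs 1012 kJ/mol).
Kr > H: period and group pull opposite ways; the across-period shift dominates (1351 vs 1312 kJ/mol).
For reference (kJ/mol): H 1312, Na 496, Si 786, P 1012, Kr 1351, Cs 376.
So from highest to lowest: Kr > H > P > Si > Na > Cs.

Kr, H, P, Si, Na, Cs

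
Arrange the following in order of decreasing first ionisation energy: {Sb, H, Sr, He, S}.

He > H > S > Sb > Sr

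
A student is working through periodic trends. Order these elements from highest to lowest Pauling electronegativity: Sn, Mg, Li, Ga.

Sn, Ga, Mg, Li

Li is in period 2, group 1; Mg is in period 3, group 2; Ga is in period 4, group 13; Sn is in period 5, group 14.
Electronegativity increases across a period and decreases down a group, tracking effective nuclear charge and atomic size.
A diagonal step moves right (one effect) and down (the opposite effect) at once.
Mg > Li: the two effects oppose for this pair; the across-period effect wins (1.31 vs 0.98).
Ga > Mg: the two effects oppose for this pair; the across-period effect wins (1.81 vs 1.31).
Sn > Ga: the two effects oppose for this pair; the across-period effect wins (1.96 vs 1.81).
For reference (Pauling): Li 0.98, Mg 1.31, Ga 1.81, Sn 1.96.
So from highest to lowest: Sn > Ga > Mg > Li.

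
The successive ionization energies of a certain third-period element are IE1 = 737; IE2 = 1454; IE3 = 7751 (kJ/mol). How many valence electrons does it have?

2

Look for the largest jump between consecutive ionization energies: IE3/IE2 ≈ 5.3, far larger than any earlier ratio.
That jump marks the point where a core electron is being removed. So the atom has 2 valence electrons.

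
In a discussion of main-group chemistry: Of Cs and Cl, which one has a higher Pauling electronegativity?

Cl

Cl is in period 3, group 17; Cs is in period 6, group 1.
Smaller atoms with higher effective nuclear charge are more electronegative.
These span different periods and groups, so the two trends combine.
Cl > Cs: relative to Cs, both the across-period and down-group shifts push Cl's electronegativity up.
Tabulated electronegativity (Pauling): Cl 3.16, Cs 0.79.
So Cl has the higher Pauling electronegativity (Cl > Cs).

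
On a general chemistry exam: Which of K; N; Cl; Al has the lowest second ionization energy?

Al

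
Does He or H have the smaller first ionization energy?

H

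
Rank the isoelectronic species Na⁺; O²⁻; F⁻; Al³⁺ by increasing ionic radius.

Al³⁺ < Na⁺ < F⁻ < O²⁻

All of these have 10 electrons, so size is governed by nuclear charge alone: the more protons, the stronger the pull on the same electron cloud, and the smaller the ion.
Nuclear charges: Al³⁺ (Z=13), Na⁺ (Z=11), F⁻ (Z=9), O²⁻ (Z=8).
Smallest to largest: Al³⁺ < Na⁺ < F⁻ < O²⁻.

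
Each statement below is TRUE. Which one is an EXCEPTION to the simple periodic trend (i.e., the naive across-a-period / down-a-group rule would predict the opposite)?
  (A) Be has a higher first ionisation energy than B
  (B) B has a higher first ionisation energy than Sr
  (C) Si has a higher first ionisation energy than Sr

The general trend: first ionisation energy increases across a period and decreases down a group.
(A) Be (period 2, group 2) vs B (period 2, group 13): the stated order contradicts the simple trend.
(B) B (period 2, group 13) vs Sr (period 5, group 2): the stated order agrees with the simple trend.
(C) Si (period 3, group 14) vs Sr (period 5, group 2): the stated order agrees with the simple trend.
The exception is (A): removing B's lone 2p electron is easier than breaking Be's filled 2s².

(A)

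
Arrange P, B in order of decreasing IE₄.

B, P

Consider each +3 ion: P³⁺ still has 2 valence electrons; B³⁺ is the bare [He] core.
Breaking into a closed-shell core is much more expensive than removing a leftover valence electron — B has the largest IE_4 here.
The numbers (kJ/mol): P 4964, B 25026.
Hence IE_4: P < B.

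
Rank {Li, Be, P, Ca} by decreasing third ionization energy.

After 2 electrons have been removed, what remains? Li²⁺ is already 1 electron into the core; Be²⁺ is the bare [He] core; P²⁺ still has 3 valence electrons; Ca²⁺ is the bare [Ar] core.
Core electrons are held far more tightly than valence electrons, so Ca, Li and Be top the IE_3 order.
Approximate IE_3 values (kJ/mol): Li 11815, Be 14849, P 2914, Ca 4912.
So the third ionization energies run P < Ca < Li < Be.

Be, Li, Ca, P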